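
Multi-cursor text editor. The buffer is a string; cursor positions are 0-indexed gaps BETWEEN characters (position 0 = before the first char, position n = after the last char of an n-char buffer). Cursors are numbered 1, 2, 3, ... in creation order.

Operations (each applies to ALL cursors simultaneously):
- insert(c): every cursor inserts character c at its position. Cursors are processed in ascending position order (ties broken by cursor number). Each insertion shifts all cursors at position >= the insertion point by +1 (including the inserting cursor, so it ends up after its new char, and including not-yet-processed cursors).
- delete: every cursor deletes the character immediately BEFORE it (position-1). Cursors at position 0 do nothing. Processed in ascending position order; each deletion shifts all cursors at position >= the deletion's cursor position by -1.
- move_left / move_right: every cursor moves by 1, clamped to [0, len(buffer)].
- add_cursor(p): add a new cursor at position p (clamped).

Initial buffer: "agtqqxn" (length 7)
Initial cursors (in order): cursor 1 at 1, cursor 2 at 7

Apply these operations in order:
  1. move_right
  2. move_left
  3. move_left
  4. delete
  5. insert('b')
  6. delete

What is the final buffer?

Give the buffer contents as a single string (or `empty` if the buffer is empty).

After op 1 (move_right): buffer="agtqqxn" (len 7), cursors c1@2 c2@7, authorship .......
After op 2 (move_left): buffer="agtqqxn" (len 7), cursors c1@1 c2@6, authorship .......
After op 3 (move_left): buffer="agtqqxn" (len 7), cursors c1@0 c2@5, authorship .......
After op 4 (delete): buffer="agtqxn" (len 6), cursors c1@0 c2@4, authorship ......
After op 5 (insert('b')): buffer="bagtqbxn" (len 8), cursors c1@1 c2@6, authorship 1....2..
After op 6 (delete): buffer="agtqxn" (len 6), cursors c1@0 c2@4, authorship ......

Answer: agtqxn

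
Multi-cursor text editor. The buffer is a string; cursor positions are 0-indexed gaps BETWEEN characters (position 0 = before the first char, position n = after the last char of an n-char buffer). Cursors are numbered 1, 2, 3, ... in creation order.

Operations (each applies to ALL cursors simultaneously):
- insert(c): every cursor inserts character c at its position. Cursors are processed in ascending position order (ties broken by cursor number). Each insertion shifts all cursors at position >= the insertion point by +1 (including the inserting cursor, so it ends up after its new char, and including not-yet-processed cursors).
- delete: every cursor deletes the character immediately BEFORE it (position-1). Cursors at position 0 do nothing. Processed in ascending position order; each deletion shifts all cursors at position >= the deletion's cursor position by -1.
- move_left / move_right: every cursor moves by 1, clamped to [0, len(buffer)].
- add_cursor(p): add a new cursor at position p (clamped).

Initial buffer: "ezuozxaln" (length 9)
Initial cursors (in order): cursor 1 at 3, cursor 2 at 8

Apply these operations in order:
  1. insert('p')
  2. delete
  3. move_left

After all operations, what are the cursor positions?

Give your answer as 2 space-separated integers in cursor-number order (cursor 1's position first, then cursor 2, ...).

After op 1 (insert('p')): buffer="ezupozxalpn" (len 11), cursors c1@4 c2@10, authorship ...1.....2.
After op 2 (delete): buffer="ezuozxaln" (len 9), cursors c1@3 c2@8, authorship .........
After op 3 (move_left): buffer="ezuozxaln" (len 9), cursors c1@2 c2@7, authorship .........

Answer: 2 7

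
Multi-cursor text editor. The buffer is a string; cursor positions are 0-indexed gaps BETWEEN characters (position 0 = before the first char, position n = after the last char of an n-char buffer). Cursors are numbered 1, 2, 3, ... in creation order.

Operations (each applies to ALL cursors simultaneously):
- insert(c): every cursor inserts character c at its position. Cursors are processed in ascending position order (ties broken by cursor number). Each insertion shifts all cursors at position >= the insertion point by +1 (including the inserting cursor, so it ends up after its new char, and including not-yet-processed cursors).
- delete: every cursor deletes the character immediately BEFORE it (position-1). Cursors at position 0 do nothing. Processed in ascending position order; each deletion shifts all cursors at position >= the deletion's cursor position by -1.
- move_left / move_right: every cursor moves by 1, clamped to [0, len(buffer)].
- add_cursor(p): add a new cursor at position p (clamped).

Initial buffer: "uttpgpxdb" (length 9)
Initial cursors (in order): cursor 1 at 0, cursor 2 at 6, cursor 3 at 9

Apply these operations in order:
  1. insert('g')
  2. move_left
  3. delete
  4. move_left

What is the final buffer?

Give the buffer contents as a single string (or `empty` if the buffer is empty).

After op 1 (insert('g')): buffer="guttpgpgxdbg" (len 12), cursors c1@1 c2@8 c3@12, authorship 1......2...3
After op 2 (move_left): buffer="guttpgpgxdbg" (len 12), cursors c1@0 c2@7 c3@11, authorship 1......2...3
After op 3 (delete): buffer="guttpggxdg" (len 10), cursors c1@0 c2@6 c3@9, authorship 1.....2..3
After op 4 (move_left): buffer="guttpggxdg" (len 10), cursors c1@0 c2@5 c3@8, authorship 1.....2..3

Answer: guttpggxdg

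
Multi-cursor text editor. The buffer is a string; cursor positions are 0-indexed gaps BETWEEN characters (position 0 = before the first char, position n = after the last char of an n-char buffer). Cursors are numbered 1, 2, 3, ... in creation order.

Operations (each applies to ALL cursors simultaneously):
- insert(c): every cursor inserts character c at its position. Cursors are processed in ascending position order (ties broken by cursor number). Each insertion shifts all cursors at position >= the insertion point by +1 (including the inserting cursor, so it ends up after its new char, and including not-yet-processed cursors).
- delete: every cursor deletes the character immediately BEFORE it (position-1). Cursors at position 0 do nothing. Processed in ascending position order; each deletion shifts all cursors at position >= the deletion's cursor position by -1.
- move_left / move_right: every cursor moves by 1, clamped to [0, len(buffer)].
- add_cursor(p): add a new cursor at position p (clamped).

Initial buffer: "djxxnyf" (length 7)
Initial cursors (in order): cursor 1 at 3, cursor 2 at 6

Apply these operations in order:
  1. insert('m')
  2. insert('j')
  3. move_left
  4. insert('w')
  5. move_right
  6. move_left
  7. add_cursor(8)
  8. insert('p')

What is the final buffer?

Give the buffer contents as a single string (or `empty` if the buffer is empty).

Answer: djxmwpjxnpymwpjf

Derivation:
After op 1 (insert('m')): buffer="djxmxnymf" (len 9), cursors c1@4 c2@8, authorship ...1...2.
After op 2 (insert('j')): buffer="djxmjxnymjf" (len 11), cursors c1@5 c2@10, authorship ...11...22.
After op 3 (move_left): buffer="djxmjxnymjf" (len 11), cursors c1@4 c2@9, authorship ...11...22.
After op 4 (insert('w')): buffer="djxmwjxnymwjf" (len 13), cursors c1@5 c2@11, authorship ...111...222.
After op 5 (move_right): buffer="djxmwjxnymwjf" (len 13), cursors c1@6 c2@12, authorship ...111...222.
After op 6 (move_left): buffer="djxmwjxnymwjf" (len 13), cursors c1@5 c2@11, authorship ...111...222.
After op 7 (add_cursor(8)): buffer="djxmwjxnymwjf" (len 13), cursors c1@5 c3@8 c2@11, authorship ...111...222.
After op 8 (insert('p')): buffer="djxmwpjxnpymwpjf" (len 16), cursors c1@6 c3@10 c2@14, authorship ...1111..3.2222.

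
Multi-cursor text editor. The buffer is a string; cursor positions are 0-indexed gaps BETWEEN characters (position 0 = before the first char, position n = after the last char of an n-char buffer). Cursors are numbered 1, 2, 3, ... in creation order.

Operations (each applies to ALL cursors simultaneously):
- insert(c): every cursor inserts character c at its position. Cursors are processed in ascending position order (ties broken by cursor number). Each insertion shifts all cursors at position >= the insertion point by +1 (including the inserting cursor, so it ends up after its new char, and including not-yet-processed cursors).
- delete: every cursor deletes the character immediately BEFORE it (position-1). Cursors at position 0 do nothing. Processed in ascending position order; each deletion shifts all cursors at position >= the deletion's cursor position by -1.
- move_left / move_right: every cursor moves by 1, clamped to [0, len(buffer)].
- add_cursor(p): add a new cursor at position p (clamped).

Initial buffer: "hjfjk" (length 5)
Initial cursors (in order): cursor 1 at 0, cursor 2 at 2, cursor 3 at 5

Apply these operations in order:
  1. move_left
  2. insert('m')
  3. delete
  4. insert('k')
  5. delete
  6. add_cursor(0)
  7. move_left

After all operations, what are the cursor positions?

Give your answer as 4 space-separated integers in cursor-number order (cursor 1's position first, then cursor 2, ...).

After op 1 (move_left): buffer="hjfjk" (len 5), cursors c1@0 c2@1 c3@4, authorship .....
After op 2 (insert('m')): buffer="mhmjfjmk" (len 8), cursors c1@1 c2@3 c3@7, authorship 1.2...3.
After op 3 (delete): buffer="hjfjk" (len 5), cursors c1@0 c2@1 c3@4, authorship .....
After op 4 (insert('k')): buffer="khkjfjkk" (len 8), cursors c1@1 c2@3 c3@7, authorship 1.2...3.
After op 5 (delete): buffer="hjfjk" (len 5), cursors c1@0 c2@1 c3@4, authorship .....
After op 6 (add_cursor(0)): buffer="hjfjk" (len 5), cursors c1@0 c4@0 c2@1 c3@4, authorship .....
After op 7 (move_left): buffer="hjfjk" (len 5), cursors c1@0 c2@0 c4@0 c3@3, authorship .....

Answer: 0 0 3 0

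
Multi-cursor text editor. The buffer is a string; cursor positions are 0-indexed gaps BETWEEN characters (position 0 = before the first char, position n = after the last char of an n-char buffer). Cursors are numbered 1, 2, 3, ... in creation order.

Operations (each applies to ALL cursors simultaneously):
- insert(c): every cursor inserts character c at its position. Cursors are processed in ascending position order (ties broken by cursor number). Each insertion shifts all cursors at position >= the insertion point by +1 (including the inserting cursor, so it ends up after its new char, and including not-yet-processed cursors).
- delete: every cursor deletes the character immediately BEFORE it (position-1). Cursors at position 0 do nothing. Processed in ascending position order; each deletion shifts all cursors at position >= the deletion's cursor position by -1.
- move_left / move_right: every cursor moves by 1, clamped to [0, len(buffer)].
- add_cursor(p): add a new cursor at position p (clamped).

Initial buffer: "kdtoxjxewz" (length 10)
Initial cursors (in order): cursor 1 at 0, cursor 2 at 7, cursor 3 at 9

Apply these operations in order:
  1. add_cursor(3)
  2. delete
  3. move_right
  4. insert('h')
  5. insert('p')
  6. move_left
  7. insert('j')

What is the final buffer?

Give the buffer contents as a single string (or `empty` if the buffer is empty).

After op 1 (add_cursor(3)): buffer="kdtoxjxewz" (len 10), cursors c1@0 c4@3 c2@7 c3@9, authorship ..........
After op 2 (delete): buffer="kdoxjez" (len 7), cursors c1@0 c4@2 c2@5 c3@6, authorship .......
After op 3 (move_right): buffer="kdoxjez" (len 7), cursors c1@1 c4@3 c2@6 c3@7, authorship .......
After op 4 (insert('h')): buffer="khdohxjehzh" (len 11), cursors c1@2 c4@5 c2@9 c3@11, authorship .1..4...2.3
After op 5 (insert('p')): buffer="khpdohpxjehpzhp" (len 15), cursors c1@3 c4@7 c2@12 c3@15, authorship .11..44...22.33
After op 6 (move_left): buffer="khpdohpxjehpzhp" (len 15), cursors c1@2 c4@6 c2@11 c3@14, authorship .11..44...22.33
After op 7 (insert('j')): buffer="khjpdohjpxjehjpzhjp" (len 19), cursors c1@3 c4@8 c2@14 c3@18, authorship .111..444...222.333

Answer: khjpdohjpxjehjpzhjp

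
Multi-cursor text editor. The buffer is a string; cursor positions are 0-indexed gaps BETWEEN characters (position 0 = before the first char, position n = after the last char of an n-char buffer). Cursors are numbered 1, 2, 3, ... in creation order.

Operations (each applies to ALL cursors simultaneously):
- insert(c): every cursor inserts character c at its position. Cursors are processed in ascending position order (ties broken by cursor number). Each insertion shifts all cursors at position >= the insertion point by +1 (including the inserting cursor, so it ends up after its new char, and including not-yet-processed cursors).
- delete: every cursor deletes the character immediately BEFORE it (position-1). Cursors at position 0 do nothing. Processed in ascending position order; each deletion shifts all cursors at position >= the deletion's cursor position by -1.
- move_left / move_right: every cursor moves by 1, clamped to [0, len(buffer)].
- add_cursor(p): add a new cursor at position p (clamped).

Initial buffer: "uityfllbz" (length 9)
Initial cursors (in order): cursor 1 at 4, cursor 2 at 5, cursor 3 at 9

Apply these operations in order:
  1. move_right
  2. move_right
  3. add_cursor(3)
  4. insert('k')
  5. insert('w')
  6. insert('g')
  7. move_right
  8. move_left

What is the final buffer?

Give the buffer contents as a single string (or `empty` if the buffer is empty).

After op 1 (move_right): buffer="uityfllbz" (len 9), cursors c1@5 c2@6 c3@9, authorship .........
After op 2 (move_right): buffer="uityfllbz" (len 9), cursors c1@6 c2@7 c3@9, authorship .........
After op 3 (add_cursor(3)): buffer="uityfllbz" (len 9), cursors c4@3 c1@6 c2@7 c3@9, authorship .........
After op 4 (insert('k')): buffer="uitkyflklkbzk" (len 13), cursors c4@4 c1@8 c2@10 c3@13, authorship ...4...1.2..3
After op 5 (insert('w')): buffer="uitkwyflkwlkwbzkw" (len 17), cursors c4@5 c1@10 c2@13 c3@17, authorship ...44...11.22..33
After op 6 (insert('g')): buffer="uitkwgyflkwglkwgbzkwg" (len 21), cursors c4@6 c1@12 c2@16 c3@21, authorship ...444...111.222..333
After op 7 (move_right): buffer="uitkwgyflkwglkwgbzkwg" (len 21), cursors c4@7 c1@13 c2@17 c3@21, authorship ...444...111.222..333
After op 8 (move_left): buffer="uitkwgyflkwglkwgbzkwg" (len 21), cursors c4@6 c1@12 c2@16 c3@20, authorship ...444...111.222..333

Answer: uitkwgyflkwglkwgbzkwg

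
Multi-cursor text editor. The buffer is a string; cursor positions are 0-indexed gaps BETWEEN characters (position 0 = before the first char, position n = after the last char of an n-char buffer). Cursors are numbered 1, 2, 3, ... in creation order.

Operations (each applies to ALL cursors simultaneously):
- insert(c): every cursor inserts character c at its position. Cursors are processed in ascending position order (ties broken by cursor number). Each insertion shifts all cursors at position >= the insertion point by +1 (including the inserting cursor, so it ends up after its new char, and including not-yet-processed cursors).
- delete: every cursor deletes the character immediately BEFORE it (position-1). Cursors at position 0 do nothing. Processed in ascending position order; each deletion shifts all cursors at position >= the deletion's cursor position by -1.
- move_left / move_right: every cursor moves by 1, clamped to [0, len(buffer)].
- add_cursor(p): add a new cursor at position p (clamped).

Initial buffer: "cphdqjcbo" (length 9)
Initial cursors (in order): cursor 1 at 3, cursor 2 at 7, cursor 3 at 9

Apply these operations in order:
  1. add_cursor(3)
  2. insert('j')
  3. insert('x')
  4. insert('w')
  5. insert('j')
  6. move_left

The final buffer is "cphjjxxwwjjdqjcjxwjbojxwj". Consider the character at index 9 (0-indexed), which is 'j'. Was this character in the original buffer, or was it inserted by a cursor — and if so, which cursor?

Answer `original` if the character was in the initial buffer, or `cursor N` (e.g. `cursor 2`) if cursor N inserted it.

After op 1 (add_cursor(3)): buffer="cphdqjcbo" (len 9), cursors c1@3 c4@3 c2@7 c3@9, authorship .........
After op 2 (insert('j')): buffer="cphjjdqjcjboj" (len 13), cursors c1@5 c4@5 c2@10 c3@13, authorship ...14....2..3
After op 3 (insert('x')): buffer="cphjjxxdqjcjxbojx" (len 17), cursors c1@7 c4@7 c2@13 c3@17, authorship ...1414....22..33
After op 4 (insert('w')): buffer="cphjjxxwwdqjcjxwbojxw" (len 21), cursors c1@9 c4@9 c2@16 c3@21, authorship ...141414....222..333
After op 5 (insert('j')): buffer="cphjjxxwwjjdqjcjxwjbojxwj" (len 25), cursors c1@11 c4@11 c2@19 c3@25, authorship ...14141414....2222..3333
After op 6 (move_left): buffer="cphjjxxwwjjdqjcjxwjbojxwj" (len 25), cursors c1@10 c4@10 c2@18 c3@24, authorship ...14141414....2222..3333
Authorship (.=original, N=cursor N): . . . 1 4 1 4 1 4 1 4 . . . . 2 2 2 2 . . 3 3 3 3
Index 9: author = 1

Answer: cursor 1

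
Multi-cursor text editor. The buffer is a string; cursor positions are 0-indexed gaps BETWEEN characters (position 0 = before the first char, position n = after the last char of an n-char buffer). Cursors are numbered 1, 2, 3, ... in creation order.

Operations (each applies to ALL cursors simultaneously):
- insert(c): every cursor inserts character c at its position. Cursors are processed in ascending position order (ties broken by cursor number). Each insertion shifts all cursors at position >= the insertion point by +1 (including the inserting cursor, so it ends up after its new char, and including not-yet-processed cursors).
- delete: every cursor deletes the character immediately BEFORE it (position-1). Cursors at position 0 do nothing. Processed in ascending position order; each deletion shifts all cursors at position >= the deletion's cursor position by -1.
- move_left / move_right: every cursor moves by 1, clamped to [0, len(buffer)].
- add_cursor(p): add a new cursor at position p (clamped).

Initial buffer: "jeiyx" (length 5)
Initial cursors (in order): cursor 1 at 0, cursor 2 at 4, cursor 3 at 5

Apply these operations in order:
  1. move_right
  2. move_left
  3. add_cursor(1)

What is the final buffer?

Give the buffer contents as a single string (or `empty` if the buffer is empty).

After op 1 (move_right): buffer="jeiyx" (len 5), cursors c1@1 c2@5 c3@5, authorship .....
After op 2 (move_left): buffer="jeiyx" (len 5), cursors c1@0 c2@4 c3@4, authorship .....
After op 3 (add_cursor(1)): buffer="jeiyx" (len 5), cursors c1@0 c4@1 c2@4 c3@4, authorship .....

Answer: jeiyx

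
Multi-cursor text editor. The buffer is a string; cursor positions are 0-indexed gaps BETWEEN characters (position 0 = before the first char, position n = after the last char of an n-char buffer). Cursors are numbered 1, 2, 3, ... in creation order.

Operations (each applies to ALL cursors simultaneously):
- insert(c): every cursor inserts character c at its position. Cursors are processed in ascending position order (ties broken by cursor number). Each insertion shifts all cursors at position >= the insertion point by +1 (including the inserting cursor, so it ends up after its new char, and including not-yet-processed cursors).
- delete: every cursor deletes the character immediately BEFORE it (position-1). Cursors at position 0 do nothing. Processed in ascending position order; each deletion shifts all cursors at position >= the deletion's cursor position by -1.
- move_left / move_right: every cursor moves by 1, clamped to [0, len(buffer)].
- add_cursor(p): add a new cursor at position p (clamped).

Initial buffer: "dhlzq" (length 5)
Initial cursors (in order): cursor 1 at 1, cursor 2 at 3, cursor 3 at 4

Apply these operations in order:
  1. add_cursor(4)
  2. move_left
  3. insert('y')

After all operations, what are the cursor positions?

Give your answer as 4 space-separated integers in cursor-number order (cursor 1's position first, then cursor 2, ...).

Answer: 1 4 7 7

Derivation:
After op 1 (add_cursor(4)): buffer="dhlzq" (len 5), cursors c1@1 c2@3 c3@4 c4@4, authorship .....
After op 2 (move_left): buffer="dhlzq" (len 5), cursors c1@0 c2@2 c3@3 c4@3, authorship .....
After op 3 (insert('y')): buffer="ydhylyyzq" (len 9), cursors c1@1 c2@4 c3@7 c4@7, authorship 1..2.34..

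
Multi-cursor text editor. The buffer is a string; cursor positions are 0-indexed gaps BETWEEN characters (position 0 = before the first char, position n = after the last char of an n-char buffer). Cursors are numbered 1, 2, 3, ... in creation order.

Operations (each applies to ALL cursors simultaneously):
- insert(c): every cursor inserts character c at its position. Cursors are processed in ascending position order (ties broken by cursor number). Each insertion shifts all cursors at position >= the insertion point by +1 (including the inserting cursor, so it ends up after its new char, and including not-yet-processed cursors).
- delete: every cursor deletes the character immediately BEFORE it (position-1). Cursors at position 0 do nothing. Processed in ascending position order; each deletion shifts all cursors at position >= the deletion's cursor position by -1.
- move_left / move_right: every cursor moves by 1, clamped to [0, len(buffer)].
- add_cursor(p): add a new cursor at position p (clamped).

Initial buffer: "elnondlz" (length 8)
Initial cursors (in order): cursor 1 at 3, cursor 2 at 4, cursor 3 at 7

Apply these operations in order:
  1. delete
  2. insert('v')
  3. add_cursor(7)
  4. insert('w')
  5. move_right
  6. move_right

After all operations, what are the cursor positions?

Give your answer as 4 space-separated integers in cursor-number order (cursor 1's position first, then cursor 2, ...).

Answer: 8 8 12 12

Derivation:
After op 1 (delete): buffer="elndz" (len 5), cursors c1@2 c2@2 c3@4, authorship .....
After op 2 (insert('v')): buffer="elvvndvz" (len 8), cursors c1@4 c2@4 c3@7, authorship ..12..3.
After op 3 (add_cursor(7)): buffer="elvvndvz" (len 8), cursors c1@4 c2@4 c3@7 c4@7, authorship ..12..3.
After op 4 (insert('w')): buffer="elvvwwndvwwz" (len 12), cursors c1@6 c2@6 c3@11 c4@11, authorship ..1212..334.
After op 5 (move_right): buffer="elvvwwndvwwz" (len 12), cursors c1@7 c2@7 c3@12 c4@12, authorship ..1212..334.
After op 6 (move_right): buffer="elvvwwndvwwz" (len 12), cursors c1@8 c2@8 c3@12 c4@12, authorship ..1212..334.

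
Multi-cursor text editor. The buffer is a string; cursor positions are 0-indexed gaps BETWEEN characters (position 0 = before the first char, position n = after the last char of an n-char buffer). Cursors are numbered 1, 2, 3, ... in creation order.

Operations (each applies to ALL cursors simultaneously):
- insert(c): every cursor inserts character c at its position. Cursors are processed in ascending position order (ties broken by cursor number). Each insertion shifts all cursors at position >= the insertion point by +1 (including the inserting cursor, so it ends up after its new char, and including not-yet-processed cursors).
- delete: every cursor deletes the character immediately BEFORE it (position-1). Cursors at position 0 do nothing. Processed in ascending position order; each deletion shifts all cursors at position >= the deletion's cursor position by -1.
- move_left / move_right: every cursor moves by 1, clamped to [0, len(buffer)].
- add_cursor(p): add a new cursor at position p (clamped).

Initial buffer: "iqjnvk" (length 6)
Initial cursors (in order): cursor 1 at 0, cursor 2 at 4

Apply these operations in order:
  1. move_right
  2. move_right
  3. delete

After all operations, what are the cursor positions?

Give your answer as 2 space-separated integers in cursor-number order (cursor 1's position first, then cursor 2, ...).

After op 1 (move_right): buffer="iqjnvk" (len 6), cursors c1@1 c2@5, authorship ......
After op 2 (move_right): buffer="iqjnvk" (len 6), cursors c1@2 c2@6, authorship ......
After op 3 (delete): buffer="ijnv" (len 4), cursors c1@1 c2@4, authorship ....

Answer: 1 4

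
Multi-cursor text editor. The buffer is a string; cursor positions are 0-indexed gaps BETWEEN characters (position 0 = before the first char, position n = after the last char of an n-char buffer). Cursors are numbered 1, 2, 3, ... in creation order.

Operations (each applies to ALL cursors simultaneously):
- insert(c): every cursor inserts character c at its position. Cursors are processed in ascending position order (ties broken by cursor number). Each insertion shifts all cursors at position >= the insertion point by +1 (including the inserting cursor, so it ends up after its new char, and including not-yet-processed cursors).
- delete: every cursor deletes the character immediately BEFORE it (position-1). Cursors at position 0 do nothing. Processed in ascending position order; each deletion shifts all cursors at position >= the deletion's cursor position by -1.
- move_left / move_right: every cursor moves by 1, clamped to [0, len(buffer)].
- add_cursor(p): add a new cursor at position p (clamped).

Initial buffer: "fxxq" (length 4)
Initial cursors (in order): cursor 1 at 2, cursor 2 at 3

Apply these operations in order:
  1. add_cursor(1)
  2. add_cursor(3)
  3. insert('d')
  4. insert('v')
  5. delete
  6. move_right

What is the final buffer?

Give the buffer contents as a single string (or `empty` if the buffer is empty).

After op 1 (add_cursor(1)): buffer="fxxq" (len 4), cursors c3@1 c1@2 c2@3, authorship ....
After op 2 (add_cursor(3)): buffer="fxxq" (len 4), cursors c3@1 c1@2 c2@3 c4@3, authorship ....
After op 3 (insert('d')): buffer="fdxdxddq" (len 8), cursors c3@2 c1@4 c2@7 c4@7, authorship .3.1.24.
After op 4 (insert('v')): buffer="fdvxdvxddvvq" (len 12), cursors c3@3 c1@6 c2@11 c4@11, authorship .33.11.2424.
After op 5 (delete): buffer="fdxdxddq" (len 8), cursors c3@2 c1@4 c2@7 c4@7, authorship .3.1.24.
After op 6 (move_right): buffer="fdxdxddq" (len 8), cursors c3@3 c1@5 c2@8 c4@8, authorship .3.1.24.

Answer: fdxdxddq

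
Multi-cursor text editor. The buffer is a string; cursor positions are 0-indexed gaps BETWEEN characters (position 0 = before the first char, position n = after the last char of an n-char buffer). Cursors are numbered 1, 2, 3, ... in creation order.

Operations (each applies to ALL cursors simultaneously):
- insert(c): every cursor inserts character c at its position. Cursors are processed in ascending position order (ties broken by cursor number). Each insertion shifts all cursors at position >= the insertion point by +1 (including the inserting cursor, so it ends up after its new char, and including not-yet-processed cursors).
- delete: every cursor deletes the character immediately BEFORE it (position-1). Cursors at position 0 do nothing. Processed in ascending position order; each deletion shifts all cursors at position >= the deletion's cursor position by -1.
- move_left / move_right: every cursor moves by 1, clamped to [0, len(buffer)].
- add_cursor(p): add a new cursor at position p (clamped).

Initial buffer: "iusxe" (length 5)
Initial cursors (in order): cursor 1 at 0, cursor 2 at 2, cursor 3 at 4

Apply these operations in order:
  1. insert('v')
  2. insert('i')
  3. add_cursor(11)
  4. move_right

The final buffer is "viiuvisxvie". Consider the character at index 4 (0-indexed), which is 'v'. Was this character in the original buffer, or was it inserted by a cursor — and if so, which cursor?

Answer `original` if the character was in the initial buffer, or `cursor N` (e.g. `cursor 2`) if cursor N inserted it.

After op 1 (insert('v')): buffer="viuvsxve" (len 8), cursors c1@1 c2@4 c3@7, authorship 1..2..3.
After op 2 (insert('i')): buffer="viiuvisxvie" (len 11), cursors c1@2 c2@6 c3@10, authorship 11..22..33.
After op 3 (add_cursor(11)): buffer="viiuvisxvie" (len 11), cursors c1@2 c2@6 c3@10 c4@11, authorship 11..22..33.
After op 4 (move_right): buffer="viiuvisxvie" (len 11), cursors c1@3 c2@7 c3@11 c4@11, authorship 11..22..33.
Authorship (.=original, N=cursor N): 1 1 . . 2 2 . . 3 3 .
Index 4: author = 2

Answer: cursor 2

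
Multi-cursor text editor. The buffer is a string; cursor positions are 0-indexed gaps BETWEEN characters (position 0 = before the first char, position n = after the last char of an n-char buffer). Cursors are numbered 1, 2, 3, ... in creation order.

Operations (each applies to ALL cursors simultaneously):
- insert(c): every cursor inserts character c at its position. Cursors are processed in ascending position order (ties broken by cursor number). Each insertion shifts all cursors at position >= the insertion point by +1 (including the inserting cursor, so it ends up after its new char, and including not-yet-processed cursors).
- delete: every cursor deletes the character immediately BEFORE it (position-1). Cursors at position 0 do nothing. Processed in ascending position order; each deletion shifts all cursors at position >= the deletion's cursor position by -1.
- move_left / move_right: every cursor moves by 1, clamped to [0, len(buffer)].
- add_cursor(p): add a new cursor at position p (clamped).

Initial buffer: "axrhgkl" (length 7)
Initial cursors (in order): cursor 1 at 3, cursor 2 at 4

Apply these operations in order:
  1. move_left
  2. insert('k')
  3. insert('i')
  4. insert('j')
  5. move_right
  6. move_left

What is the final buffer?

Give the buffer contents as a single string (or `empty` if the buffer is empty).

Answer: axkijrkijhgkl

Derivation:
After op 1 (move_left): buffer="axrhgkl" (len 7), cursors c1@2 c2@3, authorship .......
After op 2 (insert('k')): buffer="axkrkhgkl" (len 9), cursors c1@3 c2@5, authorship ..1.2....
After op 3 (insert('i')): buffer="axkirkihgkl" (len 11), cursors c1@4 c2@7, authorship ..11.22....
After op 4 (insert('j')): buffer="axkijrkijhgkl" (len 13), cursors c1@5 c2@9, authorship ..111.222....
After op 5 (move_right): buffer="axkijrkijhgkl" (len 13), cursors c1@6 c2@10, authorship ..111.222....
After op 6 (move_left): buffer="axkijrkijhgkl" (len 13), cursors c1@5 c2@9, authorship ..111.222....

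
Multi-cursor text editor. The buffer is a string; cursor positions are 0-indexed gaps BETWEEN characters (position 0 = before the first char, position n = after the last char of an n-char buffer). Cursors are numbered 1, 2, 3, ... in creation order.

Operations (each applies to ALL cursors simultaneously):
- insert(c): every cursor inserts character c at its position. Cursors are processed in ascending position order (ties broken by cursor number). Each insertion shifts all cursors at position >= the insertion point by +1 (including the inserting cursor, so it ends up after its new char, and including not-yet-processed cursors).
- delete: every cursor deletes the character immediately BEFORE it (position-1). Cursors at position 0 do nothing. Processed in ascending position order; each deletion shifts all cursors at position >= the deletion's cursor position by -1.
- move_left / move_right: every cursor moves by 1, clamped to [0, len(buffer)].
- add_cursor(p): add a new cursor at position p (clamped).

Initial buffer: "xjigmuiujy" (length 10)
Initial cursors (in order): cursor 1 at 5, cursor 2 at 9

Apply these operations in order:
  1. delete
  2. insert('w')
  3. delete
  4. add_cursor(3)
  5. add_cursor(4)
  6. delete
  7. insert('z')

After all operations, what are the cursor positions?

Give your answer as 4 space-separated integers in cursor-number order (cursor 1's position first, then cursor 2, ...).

Answer: 4 7 4 4

Derivation:
After op 1 (delete): buffer="xjiguiuy" (len 8), cursors c1@4 c2@7, authorship ........
After op 2 (insert('w')): buffer="xjigwuiuwy" (len 10), cursors c1@5 c2@9, authorship ....1...2.
After op 3 (delete): buffer="xjiguiuy" (len 8), cursors c1@4 c2@7, authorship ........
After op 4 (add_cursor(3)): buffer="xjiguiuy" (len 8), cursors c3@3 c1@4 c2@7, authorship ........
After op 5 (add_cursor(4)): buffer="xjiguiuy" (len 8), cursors c3@3 c1@4 c4@4 c2@7, authorship ........
After op 6 (delete): buffer="xuiy" (len 4), cursors c1@1 c3@1 c4@1 c2@3, authorship ....
After op 7 (insert('z')): buffer="xzzzuizy" (len 8), cursors c1@4 c3@4 c4@4 c2@7, authorship .134..2.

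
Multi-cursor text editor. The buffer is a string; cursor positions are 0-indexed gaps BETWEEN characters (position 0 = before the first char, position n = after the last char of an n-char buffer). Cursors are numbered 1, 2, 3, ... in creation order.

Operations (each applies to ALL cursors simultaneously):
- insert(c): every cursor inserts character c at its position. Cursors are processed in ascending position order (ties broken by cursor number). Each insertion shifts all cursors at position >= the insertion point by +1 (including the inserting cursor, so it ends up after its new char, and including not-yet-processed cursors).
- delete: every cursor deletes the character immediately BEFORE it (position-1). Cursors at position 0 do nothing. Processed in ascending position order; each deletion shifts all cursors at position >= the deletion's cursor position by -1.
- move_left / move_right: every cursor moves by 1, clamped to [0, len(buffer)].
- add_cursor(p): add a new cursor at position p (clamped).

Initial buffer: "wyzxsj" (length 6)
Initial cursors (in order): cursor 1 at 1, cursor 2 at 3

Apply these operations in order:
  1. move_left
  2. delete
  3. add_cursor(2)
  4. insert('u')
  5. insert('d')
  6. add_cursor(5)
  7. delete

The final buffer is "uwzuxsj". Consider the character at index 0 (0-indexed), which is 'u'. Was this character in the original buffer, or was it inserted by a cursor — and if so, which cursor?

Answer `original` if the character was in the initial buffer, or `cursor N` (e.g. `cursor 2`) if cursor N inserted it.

After op 1 (move_left): buffer="wyzxsj" (len 6), cursors c1@0 c2@2, authorship ......
After op 2 (delete): buffer="wzxsj" (len 5), cursors c1@0 c2@1, authorship .....
After op 3 (add_cursor(2)): buffer="wzxsj" (len 5), cursors c1@0 c2@1 c3@2, authorship .....
After op 4 (insert('u')): buffer="uwuzuxsj" (len 8), cursors c1@1 c2@3 c3@5, authorship 1.2.3...
After op 5 (insert('d')): buffer="udwudzudxsj" (len 11), cursors c1@2 c2@5 c3@8, authorship 11.22.33...
After op 6 (add_cursor(5)): buffer="udwudzudxsj" (len 11), cursors c1@2 c2@5 c4@5 c3@8, authorship 11.22.33...
After op 7 (delete): buffer="uwzuxsj" (len 7), cursors c1@1 c2@2 c4@2 c3@4, authorship 1..3...
Authorship (.=original, N=cursor N): 1 . . 3 . . .
Index 0: author = 1

Answer: cursor 1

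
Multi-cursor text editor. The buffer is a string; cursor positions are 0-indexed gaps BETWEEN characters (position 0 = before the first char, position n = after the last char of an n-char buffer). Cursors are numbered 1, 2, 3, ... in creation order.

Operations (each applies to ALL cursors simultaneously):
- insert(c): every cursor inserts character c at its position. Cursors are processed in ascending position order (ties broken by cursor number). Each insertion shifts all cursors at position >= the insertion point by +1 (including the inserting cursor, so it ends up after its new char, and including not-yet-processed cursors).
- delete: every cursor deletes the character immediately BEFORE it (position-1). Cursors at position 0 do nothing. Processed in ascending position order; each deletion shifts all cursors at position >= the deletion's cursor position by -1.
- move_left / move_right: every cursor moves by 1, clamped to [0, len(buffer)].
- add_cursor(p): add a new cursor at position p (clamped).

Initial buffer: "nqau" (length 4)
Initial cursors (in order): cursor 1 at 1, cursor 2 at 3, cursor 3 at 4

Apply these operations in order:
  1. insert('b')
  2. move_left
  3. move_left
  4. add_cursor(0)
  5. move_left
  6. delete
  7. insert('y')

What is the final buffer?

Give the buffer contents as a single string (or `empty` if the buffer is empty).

After op 1 (insert('b')): buffer="nbqabub" (len 7), cursors c1@2 c2@5 c3@7, authorship .1..2.3
After op 2 (move_left): buffer="nbqabub" (len 7), cursors c1@1 c2@4 c3@6, authorship .1..2.3
After op 3 (move_left): buffer="nbqabub" (len 7), cursors c1@0 c2@3 c3@5, authorship .1..2.3
After op 4 (add_cursor(0)): buffer="nbqabub" (len 7), cursors c1@0 c4@0 c2@3 c3@5, authorship .1..2.3
After op 5 (move_left): buffer="nbqabub" (len 7), cursors c1@0 c4@0 c2@2 c3@4, authorship .1..2.3
After op 6 (delete): buffer="nqbub" (len 5), cursors c1@0 c4@0 c2@1 c3@2, authorship ..2.3
After op 7 (insert('y')): buffer="yynyqybub" (len 9), cursors c1@2 c4@2 c2@4 c3@6, authorship 14.2.32.3

Answer: yynyqybub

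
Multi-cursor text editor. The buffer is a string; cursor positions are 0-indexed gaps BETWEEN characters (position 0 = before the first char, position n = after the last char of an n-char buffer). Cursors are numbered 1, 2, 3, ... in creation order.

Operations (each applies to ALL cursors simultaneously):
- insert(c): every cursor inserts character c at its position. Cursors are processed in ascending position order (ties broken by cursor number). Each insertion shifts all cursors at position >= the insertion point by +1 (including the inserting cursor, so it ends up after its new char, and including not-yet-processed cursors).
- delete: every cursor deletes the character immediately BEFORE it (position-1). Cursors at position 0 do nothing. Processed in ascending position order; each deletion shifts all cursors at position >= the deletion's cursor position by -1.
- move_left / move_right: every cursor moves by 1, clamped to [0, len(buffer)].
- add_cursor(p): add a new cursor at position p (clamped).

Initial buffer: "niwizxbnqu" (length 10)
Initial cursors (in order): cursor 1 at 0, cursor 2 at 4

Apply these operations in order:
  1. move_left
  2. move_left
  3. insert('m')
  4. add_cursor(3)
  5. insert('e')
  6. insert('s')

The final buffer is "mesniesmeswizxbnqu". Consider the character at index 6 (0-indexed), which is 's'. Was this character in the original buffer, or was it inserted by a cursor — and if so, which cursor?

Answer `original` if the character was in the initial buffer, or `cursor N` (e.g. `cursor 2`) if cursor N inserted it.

After op 1 (move_left): buffer="niwizxbnqu" (len 10), cursors c1@0 c2@3, authorship ..........
After op 2 (move_left): buffer="niwizxbnqu" (len 10), cursors c1@0 c2@2, authorship ..........
After op 3 (insert('m')): buffer="mnimwizxbnqu" (len 12), cursors c1@1 c2@4, authorship 1..2........
After op 4 (add_cursor(3)): buffer="mnimwizxbnqu" (len 12), cursors c1@1 c3@3 c2@4, authorship 1..2........
After op 5 (insert('e')): buffer="meniemewizxbnqu" (len 15), cursors c1@2 c3@5 c2@7, authorship 11..322........
After op 6 (insert('s')): buffer="mesniesmeswizxbnqu" (len 18), cursors c1@3 c3@7 c2@10, authorship 111..33222........
Authorship (.=original, N=cursor N): 1 1 1 . . 3 3 2 2 2 . . . . . . . .
Index 6: author = 3

Answer: cursor 3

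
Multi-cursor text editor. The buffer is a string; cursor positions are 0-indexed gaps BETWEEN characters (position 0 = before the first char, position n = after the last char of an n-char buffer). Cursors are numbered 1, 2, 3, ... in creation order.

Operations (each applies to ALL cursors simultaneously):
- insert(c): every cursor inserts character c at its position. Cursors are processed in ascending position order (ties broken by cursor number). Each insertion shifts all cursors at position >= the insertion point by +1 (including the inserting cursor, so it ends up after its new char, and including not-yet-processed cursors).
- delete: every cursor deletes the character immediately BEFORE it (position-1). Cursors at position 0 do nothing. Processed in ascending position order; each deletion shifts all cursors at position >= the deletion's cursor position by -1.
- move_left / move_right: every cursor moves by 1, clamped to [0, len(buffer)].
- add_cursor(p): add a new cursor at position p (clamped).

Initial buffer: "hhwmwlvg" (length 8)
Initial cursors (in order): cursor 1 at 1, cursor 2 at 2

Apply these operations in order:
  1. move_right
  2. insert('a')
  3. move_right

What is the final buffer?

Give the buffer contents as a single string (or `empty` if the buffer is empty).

After op 1 (move_right): buffer="hhwmwlvg" (len 8), cursors c1@2 c2@3, authorship ........
After op 2 (insert('a')): buffer="hhawamwlvg" (len 10), cursors c1@3 c2@5, authorship ..1.2.....
After op 3 (move_right): buffer="hhawamwlvg" (len 10), cursors c1@4 c2@6, authorship ..1.2.....

Answer: hhawamwlvg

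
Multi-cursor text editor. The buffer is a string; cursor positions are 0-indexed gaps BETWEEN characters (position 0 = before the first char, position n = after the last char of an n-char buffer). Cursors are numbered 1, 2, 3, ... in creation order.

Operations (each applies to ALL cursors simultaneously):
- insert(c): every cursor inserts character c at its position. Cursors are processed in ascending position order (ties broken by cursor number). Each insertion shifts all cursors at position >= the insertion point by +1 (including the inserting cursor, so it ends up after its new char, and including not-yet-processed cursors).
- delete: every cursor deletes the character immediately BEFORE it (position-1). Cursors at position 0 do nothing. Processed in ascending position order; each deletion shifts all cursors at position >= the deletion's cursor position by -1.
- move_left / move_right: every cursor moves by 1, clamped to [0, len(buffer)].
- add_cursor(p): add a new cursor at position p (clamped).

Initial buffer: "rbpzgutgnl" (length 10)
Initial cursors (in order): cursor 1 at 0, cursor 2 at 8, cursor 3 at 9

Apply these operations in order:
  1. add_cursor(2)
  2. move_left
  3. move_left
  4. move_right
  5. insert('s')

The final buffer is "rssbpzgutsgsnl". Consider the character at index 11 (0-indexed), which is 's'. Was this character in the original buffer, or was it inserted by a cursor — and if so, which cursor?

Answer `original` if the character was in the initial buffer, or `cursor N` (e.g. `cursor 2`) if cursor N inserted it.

After op 1 (add_cursor(2)): buffer="rbpzgutgnl" (len 10), cursors c1@0 c4@2 c2@8 c3@9, authorship ..........
After op 2 (move_left): buffer="rbpzgutgnl" (len 10), cursors c1@0 c4@1 c2@7 c3@8, authorship ..........
After op 3 (move_left): buffer="rbpzgutgnl" (len 10), cursors c1@0 c4@0 c2@6 c3@7, authorship ..........
After op 4 (move_right): buffer="rbpzgutgnl" (len 10), cursors c1@1 c4@1 c2@7 c3@8, authorship ..........
After op 5 (insert('s')): buffer="rssbpzgutsgsnl" (len 14), cursors c1@3 c4@3 c2@10 c3@12, authorship .14......2.3..
Authorship (.=original, N=cursor N): . 1 4 . . . . . . 2 . 3 . .
Index 11: author = 3

Answer: cursor 3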